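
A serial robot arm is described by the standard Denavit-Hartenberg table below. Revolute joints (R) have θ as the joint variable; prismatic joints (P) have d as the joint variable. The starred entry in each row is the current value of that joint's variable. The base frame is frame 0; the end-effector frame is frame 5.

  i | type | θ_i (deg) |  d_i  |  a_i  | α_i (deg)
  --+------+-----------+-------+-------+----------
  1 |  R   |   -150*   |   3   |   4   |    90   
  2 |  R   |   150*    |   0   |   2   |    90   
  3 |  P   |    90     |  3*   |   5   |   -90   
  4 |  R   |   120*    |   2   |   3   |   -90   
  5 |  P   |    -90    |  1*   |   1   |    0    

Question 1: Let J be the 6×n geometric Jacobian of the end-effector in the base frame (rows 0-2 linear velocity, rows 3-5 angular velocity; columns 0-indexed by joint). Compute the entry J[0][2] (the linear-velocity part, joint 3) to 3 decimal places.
prismatic axis z_2 = (-0.4330,-0.2500,0.8660)
J_v[:, 2] = z_2; J_ω[:, 2] = (0,0,0)
entry J[0][2] = -0.4330

-0.433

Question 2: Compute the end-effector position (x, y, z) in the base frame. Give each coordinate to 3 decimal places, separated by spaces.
-5.922 -0.377 3.281

after link 1: o_1 = (-3.4641, -2.0000, 3.0000)
after link 2: o_2 = (-1.9641, -1.1340, 4.0000)
after link 3: o_3 = (-5.7631, 2.4462, 6.5981)
after link 4: o_4 = (-5.3881, 0.9306, 3.3481)
after link 5: o_5 = (-5.9216, -0.3774, 3.2811)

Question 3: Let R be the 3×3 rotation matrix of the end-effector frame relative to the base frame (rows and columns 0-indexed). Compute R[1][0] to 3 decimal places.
End-effector x-axis (col 0 of R) = (-0.7500,-0.4330,-0.5000)
R[1][0] = -0.4330

-0.433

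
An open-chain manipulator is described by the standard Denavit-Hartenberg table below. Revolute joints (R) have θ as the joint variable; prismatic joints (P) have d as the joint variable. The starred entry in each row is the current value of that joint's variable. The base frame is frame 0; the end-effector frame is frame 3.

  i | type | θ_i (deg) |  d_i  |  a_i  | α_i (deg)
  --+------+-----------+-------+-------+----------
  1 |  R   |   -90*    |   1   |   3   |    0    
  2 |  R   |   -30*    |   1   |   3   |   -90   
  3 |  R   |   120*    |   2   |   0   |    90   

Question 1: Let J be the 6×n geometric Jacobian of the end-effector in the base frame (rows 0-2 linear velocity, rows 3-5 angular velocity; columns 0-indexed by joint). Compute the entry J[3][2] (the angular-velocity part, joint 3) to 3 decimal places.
0.866

axis z_2 = (0.8660,-0.5000,0.0000); lever o_n−o_2 = (1.7321,-1.0000,0.0000)
cross product → J_v[:, 2] = (0.0000,0.0000,-0.0000)
J_ω[:, 2] = z_2
entry J[3][2] = 0.8660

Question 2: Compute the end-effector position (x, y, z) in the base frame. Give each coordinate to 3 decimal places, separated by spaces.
0.232 -6.598 2.000

after link 1: o_1 = (0.0000, -3.0000, 1.0000)
after link 2: o_2 = (-1.5000, -5.5981, 2.0000)
after link 3: o_3 = (0.2321, -6.5981, 2.0000)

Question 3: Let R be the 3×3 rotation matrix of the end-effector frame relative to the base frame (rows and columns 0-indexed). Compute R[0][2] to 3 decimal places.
End-effector z-axis (col 2 of R) = (-0.4330,-0.7500,-0.5000)
R[0][2] = -0.4330

-0.433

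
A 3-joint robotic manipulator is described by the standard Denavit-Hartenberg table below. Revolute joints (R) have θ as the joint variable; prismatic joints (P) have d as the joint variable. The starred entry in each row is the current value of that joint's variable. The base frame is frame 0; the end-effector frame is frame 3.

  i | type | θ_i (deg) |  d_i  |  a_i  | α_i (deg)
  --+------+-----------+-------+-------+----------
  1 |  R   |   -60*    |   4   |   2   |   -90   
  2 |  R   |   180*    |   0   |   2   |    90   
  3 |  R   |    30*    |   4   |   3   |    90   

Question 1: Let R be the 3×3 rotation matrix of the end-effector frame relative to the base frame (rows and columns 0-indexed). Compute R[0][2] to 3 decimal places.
-1.000

End-effector z-axis (col 2 of R) = (-1.0000,-0.0000,-0.0000)
R[0][2] = -1.0000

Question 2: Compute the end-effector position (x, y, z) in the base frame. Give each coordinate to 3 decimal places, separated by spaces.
after link 1: o_1 = (1.0000, -1.7321, 4.0000)
after link 2: o_2 = (0.0000, 0.0000, 4.0000)
after link 3: o_3 = (0.0000, 3.0000, -0.0000)

0.000 3.000 -0.000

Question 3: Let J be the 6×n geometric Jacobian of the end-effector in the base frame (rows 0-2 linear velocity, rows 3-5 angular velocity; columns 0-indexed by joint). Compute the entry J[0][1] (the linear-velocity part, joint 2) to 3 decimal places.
-2.000

axis z_1 = (0.8660,0.5000,0.0000); lever o_n−o_1 = (-1.0000,4.7321,-4.0000)
cross product → J_v[:, 1] = (-2.0000,3.4641,4.5981)
J_ω[:, 1] = z_1
entry J[0][1] = -2.0000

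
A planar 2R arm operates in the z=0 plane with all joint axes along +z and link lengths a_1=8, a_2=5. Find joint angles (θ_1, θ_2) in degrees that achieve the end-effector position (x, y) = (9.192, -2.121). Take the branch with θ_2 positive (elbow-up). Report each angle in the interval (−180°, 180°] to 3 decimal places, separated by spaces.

-45.000 90.006

cos θ_2 = (88.9915−8²−5²)/(2·8·5) = -0.0001; θ_2 = 90.0061° (elbow-up)
β = atan2(-2.1210,9.1920) = -12.9933°; ψ = atan2(5.0000,7.9995) = 32.0071°
θ_1 = β − ψ = -45.0003°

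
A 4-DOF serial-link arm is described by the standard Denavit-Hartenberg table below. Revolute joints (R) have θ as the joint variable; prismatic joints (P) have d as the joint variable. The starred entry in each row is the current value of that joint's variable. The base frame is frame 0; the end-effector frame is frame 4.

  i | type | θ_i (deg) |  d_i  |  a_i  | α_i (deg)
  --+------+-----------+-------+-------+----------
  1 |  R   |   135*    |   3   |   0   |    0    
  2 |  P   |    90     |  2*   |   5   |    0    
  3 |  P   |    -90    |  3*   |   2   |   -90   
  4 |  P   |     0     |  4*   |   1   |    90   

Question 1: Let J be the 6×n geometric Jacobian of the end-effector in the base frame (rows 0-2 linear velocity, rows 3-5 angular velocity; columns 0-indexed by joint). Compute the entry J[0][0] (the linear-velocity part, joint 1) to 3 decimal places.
4.243

axis z_0 = ẑ; lever o_n−o_0 = (-8.4853,-4.2426,8.0000)
cross product → J_v[:, 0] = (4.2426,-8.4853,0.0000)
J_ω[:, 0] = z_0
entry J[0][0] = 4.2426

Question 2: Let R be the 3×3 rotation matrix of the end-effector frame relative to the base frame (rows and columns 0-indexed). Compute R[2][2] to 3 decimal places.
End-effector z-axis (col 2 of R) = (0.0000,0.0000,1.0000)
R[2][2] = 1.0000

1.000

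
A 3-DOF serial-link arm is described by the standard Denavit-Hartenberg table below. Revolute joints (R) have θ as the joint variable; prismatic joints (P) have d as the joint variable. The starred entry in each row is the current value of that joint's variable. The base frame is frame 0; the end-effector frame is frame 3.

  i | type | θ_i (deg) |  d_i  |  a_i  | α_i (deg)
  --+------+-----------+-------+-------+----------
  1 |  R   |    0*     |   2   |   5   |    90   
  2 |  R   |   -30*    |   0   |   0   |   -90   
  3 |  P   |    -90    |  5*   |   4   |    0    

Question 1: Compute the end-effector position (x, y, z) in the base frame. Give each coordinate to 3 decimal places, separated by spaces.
after link 1: o_1 = (5.0000, 0.0000, 2.0000)
after link 2: o_2 = (5.0000, 0.0000, 2.0000)
after link 3: o_3 = (7.5000, -4.0000, 6.3301)

7.500 -4.000 6.330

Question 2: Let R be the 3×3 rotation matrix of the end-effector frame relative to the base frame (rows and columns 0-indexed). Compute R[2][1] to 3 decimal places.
-0.500

End-effector y-axis (col 1 of R) = (0.8660,0.0000,-0.5000)
R[2][1] = -0.5000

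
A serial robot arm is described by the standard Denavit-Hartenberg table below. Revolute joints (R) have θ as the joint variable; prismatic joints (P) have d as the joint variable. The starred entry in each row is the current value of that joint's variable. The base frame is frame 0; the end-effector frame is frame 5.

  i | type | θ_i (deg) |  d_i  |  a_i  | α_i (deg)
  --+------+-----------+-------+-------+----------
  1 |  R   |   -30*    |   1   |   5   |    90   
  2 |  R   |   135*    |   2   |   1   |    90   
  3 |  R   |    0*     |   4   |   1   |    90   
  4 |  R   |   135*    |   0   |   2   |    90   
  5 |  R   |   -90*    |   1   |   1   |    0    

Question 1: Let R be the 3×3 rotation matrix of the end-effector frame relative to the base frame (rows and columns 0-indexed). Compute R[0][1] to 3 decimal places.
0.866

End-effector y-axis (col 1 of R) = (0.8660,-0.5000,-0.0000)
R[0][1] = 0.8660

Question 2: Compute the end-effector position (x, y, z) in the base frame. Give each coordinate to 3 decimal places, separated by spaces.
after link 1: o_1 = (4.3301, -2.5000, 1.0000)
after link 2: o_2 = (2.7178, -3.8785, 1.7071)
after link 3: o_3 = (4.5549, -4.9392, 5.2426)
after link 4: o_4 = (6.2869, -5.9392, 5.2426)
after link 5: o_5 = (5.7869, -6.8052, 6.2426)

5.787 -6.805 6.243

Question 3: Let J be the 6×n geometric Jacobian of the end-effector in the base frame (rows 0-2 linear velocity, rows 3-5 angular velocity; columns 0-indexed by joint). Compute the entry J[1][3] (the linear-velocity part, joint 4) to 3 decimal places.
axis z_3 = (0.5000,0.8660,0.0000); lever o_n−o_3 = (1.2321,-1.8660,1.0000)
cross product → J_v[:, 3] = (0.8660,-0.5000,-2.0000)
J_ω[:, 3] = z_3
entry J[1][3] = -0.5000

-0.500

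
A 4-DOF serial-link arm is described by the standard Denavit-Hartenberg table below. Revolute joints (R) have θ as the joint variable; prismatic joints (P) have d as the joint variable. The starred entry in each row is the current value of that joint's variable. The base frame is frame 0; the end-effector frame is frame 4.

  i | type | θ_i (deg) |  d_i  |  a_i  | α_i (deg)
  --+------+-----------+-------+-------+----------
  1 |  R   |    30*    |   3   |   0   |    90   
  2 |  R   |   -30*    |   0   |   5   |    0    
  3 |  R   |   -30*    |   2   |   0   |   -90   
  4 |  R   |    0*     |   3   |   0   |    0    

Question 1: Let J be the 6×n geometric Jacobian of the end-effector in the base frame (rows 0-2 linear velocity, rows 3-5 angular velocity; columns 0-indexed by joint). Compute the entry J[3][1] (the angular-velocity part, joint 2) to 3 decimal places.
0.500

axis z_1 = (0.5000,-0.8660,0.0000); lever o_n−o_1 = (7.0000,1.7321,-1.0000)
cross product → J_v[:, 1] = (0.8660,0.5000,6.9282)
J_ω[:, 1] = z_1
entry J[3][1] = 0.5000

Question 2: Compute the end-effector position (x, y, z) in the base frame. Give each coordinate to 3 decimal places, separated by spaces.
after link 1: o_1 = (0.0000, 0.0000, 3.0000)
after link 2: o_2 = (3.7500, 2.1651, 0.5000)
after link 3: o_3 = (4.7500, 0.4330, 0.5000)
after link 4: o_4 = (7.0000, 1.7321, 2.0000)

7.000 1.732 2.000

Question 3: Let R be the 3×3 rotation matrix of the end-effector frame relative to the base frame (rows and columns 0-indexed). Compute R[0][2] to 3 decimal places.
0.750

End-effector z-axis (col 2 of R) = (0.7500,0.4330,0.5000)
R[0][2] = 0.7500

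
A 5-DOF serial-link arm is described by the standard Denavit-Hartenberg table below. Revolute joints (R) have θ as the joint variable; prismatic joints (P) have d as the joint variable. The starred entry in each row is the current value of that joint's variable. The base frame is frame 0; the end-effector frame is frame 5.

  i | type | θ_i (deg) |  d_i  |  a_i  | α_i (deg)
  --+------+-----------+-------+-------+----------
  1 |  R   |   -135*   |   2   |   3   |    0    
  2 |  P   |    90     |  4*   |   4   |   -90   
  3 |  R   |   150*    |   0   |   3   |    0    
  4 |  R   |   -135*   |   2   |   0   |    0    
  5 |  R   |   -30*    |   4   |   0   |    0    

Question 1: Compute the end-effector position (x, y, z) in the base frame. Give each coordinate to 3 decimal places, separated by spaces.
after link 1: o_1 = (-2.1213, -2.1213, 2.0000)
after link 2: o_2 = (0.7071, -4.9497, 6.0000)
after link 3: o_3 = (-1.1300, -3.1126, 4.5000)
after link 4: o_4 = (0.2842, -1.6984, 4.5000)
after link 5: o_5 = (3.1126, 1.1300, 4.5000)

3.113 1.130 4.500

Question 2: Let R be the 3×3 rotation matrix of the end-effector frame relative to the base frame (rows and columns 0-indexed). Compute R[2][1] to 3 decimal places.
-0.966

End-effector y-axis (col 1 of R) = (0.1830,-0.1830,-0.9659)
R[2][1] = -0.9659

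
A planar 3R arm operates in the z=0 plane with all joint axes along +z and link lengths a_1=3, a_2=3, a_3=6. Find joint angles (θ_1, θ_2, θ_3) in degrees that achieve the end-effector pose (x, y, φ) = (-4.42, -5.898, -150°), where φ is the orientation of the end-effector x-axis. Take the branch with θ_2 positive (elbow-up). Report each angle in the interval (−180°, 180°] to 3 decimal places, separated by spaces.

-135.005 119.997 -134.992

wrist centre = target − a_3·(cos φ, sin φ) = (0.7762, -2.8980)
cos θ_2 = (9.0008−3²−3²)/(2·3·3) = -0.5000; θ_2 = 119.9970° (elbow-up)
β = atan2(-2.8980,0.7762) = -75.0067°; ψ = atan2(2.5982,1.5001) = 59.9985°
θ_1 = β − ψ = -135.0052°
θ_3 = φ − θ_1 − θ_2 = -134.9918° (wrapped to (-180°,180°])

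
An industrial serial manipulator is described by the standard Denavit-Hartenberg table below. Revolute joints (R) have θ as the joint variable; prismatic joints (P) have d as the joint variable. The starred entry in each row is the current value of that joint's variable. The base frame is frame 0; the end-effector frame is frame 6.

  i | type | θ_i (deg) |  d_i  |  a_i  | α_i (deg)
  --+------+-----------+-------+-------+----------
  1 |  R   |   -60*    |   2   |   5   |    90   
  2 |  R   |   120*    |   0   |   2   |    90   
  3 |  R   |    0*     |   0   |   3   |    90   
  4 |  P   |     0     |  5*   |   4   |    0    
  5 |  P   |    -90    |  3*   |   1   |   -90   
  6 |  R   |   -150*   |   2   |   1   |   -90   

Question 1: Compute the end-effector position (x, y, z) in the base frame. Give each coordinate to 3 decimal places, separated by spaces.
after link 1: o_1 = (2.5000, -4.3301, 2.0000)
after link 2: o_2 = (2.0000, -3.4641, 3.7321)
after link 3: o_3 = (1.2500, -2.1651, 6.3301)
after link 4: o_4 = (4.5801, 2.0670, 9.7942)
after link 5: o_5 = (6.7452, 4.3170, 9.2942)
after link 6: o_6 = (7.0532, 4.7835, 11.4593)

7.053 4.783 11.459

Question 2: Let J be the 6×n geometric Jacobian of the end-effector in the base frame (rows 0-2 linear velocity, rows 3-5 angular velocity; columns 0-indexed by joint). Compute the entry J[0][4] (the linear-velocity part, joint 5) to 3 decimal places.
0.866

prismatic axis z_4 = (0.8660,0.5000,-0.0000)
J_v[:, 4] = z_4; J_ω[:, 4] = (0,0,0)
entry J[0][4] = 0.8660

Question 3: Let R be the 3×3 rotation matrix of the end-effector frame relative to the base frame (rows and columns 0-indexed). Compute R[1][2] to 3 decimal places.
End-effector z-axis (col 2 of R) = (0.5335,0.8080,-0.2500)
R[1][2] = 0.8080

0.808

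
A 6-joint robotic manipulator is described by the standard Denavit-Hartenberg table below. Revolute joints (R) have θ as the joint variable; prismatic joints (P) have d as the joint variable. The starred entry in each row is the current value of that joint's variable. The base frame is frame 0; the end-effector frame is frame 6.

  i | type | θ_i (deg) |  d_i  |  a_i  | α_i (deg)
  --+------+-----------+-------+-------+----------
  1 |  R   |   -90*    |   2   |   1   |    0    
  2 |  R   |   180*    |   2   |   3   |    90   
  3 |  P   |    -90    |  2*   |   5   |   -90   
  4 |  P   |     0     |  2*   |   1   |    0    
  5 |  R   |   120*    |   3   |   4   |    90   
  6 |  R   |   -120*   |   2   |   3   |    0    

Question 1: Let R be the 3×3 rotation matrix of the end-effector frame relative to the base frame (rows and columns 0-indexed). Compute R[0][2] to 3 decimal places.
-0.500

End-effector z-axis (col 2 of R) = (-0.5000,0.0000,-0.8660)
R[0][2] = -0.5000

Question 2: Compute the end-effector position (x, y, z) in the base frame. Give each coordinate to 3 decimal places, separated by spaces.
after link 1: o_1 = (0.0000, -1.0000, 2.0000)
after link 2: o_2 = (0.0000, 2.0000, 4.0000)
after link 3: o_3 = (2.0000, 2.0000, -1.0000)
after link 4: o_4 = (2.0000, 4.0000, -2.0000)
after link 5: o_5 = (-1.4641, 7.0000, -0.0000)
after link 6: o_6 = (-1.1651, 4.4019, -2.4821)

-1.165 4.402 -2.482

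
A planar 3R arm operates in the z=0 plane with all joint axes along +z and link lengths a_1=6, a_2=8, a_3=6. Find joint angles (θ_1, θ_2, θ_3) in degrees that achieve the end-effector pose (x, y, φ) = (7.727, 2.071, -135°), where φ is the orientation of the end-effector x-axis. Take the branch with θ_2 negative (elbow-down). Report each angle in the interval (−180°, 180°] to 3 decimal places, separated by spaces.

wrist centre = target − a_3·(cos φ, sin φ) = (11.9696, 6.3136)
cos θ_2 = (183.1344−6²−8²)/(2·6·8) = 0.8660; θ_2 = -30.0049° (elbow-down)
β = atan2(6.3136,11.9696) = 27.8104°; ψ = atan2(-4.0006,12.9279) = -17.1949°
θ_1 = β − ψ = 45.0053°
θ_3 = φ − θ_1 − θ_2 = -150.0004° (wrapped to (-180°,180°])

45.005 -30.005 -150.000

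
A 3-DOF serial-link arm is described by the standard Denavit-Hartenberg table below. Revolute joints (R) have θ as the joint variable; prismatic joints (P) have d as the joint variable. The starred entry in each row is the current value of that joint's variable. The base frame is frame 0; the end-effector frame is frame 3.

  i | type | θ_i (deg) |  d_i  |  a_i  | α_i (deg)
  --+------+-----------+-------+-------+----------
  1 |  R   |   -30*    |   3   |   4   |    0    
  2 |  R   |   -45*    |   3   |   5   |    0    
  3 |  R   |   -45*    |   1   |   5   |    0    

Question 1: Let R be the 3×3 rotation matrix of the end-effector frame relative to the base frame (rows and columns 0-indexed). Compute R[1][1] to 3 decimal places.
End-effector y-axis (col 1 of R) = (0.8660,-0.5000,0.0000)
R[1][1] = -0.5000

-0.500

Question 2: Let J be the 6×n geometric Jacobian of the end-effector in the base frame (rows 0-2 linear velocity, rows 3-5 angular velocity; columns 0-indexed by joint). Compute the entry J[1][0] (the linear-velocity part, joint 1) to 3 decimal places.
axis z_0 = ẑ; lever o_n−o_0 = (2.2582,-11.1598,7.0000)
cross product → J_v[:, 0] = (11.1598,2.2582,-0.0000)
J_ω[:, 0] = z_0
entry J[1][0] = 2.2582

2.258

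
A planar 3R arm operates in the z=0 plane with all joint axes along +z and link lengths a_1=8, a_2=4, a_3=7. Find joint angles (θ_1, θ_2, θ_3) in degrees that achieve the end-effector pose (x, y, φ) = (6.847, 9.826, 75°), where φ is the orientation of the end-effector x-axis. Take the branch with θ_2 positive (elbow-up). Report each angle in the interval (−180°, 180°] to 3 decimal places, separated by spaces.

wrist centre = target − a_3·(cos φ, sin φ) = (5.0353, 3.0645)
cos θ_2 = (34.7452−8²−4²)/(2·8·4) = -0.7071; θ_2 = 135.0000° (elbow-up)
β = atan2(3.0645,5.0353) = 31.3252°; ψ = atan2(2.8284,5.1716) = 28.6751°
θ_1 = β − ψ = 2.6501°
θ_3 = φ − θ_1 − θ_2 = -62.6501° (wrapped to (-180°,180°])

2.650 135.000 -62.650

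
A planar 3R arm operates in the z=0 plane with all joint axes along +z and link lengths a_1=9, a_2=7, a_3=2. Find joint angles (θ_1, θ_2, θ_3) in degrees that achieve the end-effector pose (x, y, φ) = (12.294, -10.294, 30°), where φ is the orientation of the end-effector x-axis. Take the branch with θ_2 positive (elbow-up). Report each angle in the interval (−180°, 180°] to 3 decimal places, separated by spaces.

-60.004 30.009 59.995

wrist centre = target − a_3·(cos φ, sin φ) = (10.5619, -11.2940)
cos θ_2 = (239.1092−9²−7²)/(2·9·7) = 0.8659; θ_2 = 30.0091° (elbow-up)
β = atan2(-11.2940,10.5619) = -46.9184°; ψ = atan2(3.5010,15.0616) = 13.0856°
θ_1 = β − ψ = -60.0040°
θ_3 = φ − θ_1 − θ_2 = 59.9949° (wrapped to (-180°,180°])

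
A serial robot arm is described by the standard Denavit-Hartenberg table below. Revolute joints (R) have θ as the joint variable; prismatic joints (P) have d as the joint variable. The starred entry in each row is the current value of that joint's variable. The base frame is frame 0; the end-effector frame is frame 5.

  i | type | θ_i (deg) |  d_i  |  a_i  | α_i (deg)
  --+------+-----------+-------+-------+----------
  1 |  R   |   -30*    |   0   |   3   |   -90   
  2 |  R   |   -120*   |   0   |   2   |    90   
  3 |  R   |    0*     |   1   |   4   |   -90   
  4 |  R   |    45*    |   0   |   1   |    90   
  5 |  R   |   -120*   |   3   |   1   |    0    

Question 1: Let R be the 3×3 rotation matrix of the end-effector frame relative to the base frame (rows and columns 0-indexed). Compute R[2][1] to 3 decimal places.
0.837

End-effector y-axis (col 1 of R) = (-0.0559,-0.5451,0.8365)
R[2][1] = 0.8365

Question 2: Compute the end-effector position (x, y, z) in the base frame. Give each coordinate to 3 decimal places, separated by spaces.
-3.580 1.067 5.956

after link 1: o_1 = (2.5981, -1.5000, 0.0000)
after link 2: o_2 = (1.7321, -1.0000, 1.7321)
after link 3: o_3 = (-0.7500, 0.4330, 4.6962)
after link 4: o_4 = (-0.5259, 0.3036, 5.6621)
after link 5: o_5 = (-3.5805, 1.0672, 5.9556)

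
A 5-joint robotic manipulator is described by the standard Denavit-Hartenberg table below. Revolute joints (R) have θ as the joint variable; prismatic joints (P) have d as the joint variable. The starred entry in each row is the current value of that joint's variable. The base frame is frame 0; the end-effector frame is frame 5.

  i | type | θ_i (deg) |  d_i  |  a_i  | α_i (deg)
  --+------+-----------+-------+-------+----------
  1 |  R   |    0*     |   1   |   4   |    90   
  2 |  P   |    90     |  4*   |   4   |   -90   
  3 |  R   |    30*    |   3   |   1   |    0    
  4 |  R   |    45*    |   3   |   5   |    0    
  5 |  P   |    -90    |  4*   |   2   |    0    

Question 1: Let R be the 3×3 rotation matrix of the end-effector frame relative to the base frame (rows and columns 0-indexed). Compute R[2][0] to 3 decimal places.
End-effector x-axis (col 0 of R) = (0.0000,-0.2588,0.9659)
R[2][0] = 0.9659

0.966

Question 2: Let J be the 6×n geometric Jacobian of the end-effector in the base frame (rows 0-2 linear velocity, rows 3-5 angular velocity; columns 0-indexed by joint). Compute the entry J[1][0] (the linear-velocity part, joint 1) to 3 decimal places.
axis z_0 = ẑ; lever o_n−o_0 = (-6.0000,0.8120,9.0920)
cross product → J_v[:, 0] = (-0.8120,-6.0000,0.0000)
J_ω[:, 0] = z_0
entry J[1][0] = -6.0000

-6.000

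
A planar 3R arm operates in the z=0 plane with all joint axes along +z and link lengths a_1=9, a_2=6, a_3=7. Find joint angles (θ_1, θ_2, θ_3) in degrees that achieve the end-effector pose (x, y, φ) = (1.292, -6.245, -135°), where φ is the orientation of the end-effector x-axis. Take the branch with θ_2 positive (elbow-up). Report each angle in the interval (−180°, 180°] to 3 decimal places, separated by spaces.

-53.450 134.997 143.454

wrist centre = target − a_3·(cos φ, sin φ) = (6.2417, -1.2953)
cos θ_2 = (40.6371−9²−6²)/(2·9·6) = -0.7071; θ_2 = 134.9965° (elbow-up)
β = atan2(-1.2953,6.2417) = -11.7233°; ψ = atan2(4.2429,4.7576) = 41.7270°
θ_1 = β − ψ = -53.4503°
θ_3 = φ − θ_1 − θ_2 = 143.4537° (wrapped to (-180°,180°])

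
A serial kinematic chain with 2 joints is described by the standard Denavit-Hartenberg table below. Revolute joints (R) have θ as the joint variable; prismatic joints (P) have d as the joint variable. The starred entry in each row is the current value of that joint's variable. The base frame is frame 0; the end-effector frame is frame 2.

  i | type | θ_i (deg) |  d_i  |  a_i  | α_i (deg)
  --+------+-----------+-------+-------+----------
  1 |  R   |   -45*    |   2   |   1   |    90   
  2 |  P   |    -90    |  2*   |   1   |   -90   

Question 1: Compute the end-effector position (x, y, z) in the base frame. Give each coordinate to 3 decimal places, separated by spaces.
after link 1: o_1 = (0.7071, -0.7071, 2.0000)
after link 2: o_2 = (-0.7071, -2.1213, 1.0000)

-0.707 -2.121 1.000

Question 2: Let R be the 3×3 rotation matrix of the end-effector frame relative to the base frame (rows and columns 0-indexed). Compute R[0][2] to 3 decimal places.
0.707

End-effector z-axis (col 2 of R) = (0.7071,-0.7071,0.0000)
R[0][2] = 0.7071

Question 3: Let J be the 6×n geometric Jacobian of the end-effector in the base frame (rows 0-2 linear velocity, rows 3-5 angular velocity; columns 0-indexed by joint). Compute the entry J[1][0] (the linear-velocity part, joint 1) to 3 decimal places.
axis z_0 = ẑ; lever o_n−o_0 = (-0.7071,-2.1213,1.0000)
cross product → J_v[:, 0] = (2.1213,-0.7071,0.0000)
J_ω[:, 0] = z_0
entry J[1][0] = -0.7071

-0.707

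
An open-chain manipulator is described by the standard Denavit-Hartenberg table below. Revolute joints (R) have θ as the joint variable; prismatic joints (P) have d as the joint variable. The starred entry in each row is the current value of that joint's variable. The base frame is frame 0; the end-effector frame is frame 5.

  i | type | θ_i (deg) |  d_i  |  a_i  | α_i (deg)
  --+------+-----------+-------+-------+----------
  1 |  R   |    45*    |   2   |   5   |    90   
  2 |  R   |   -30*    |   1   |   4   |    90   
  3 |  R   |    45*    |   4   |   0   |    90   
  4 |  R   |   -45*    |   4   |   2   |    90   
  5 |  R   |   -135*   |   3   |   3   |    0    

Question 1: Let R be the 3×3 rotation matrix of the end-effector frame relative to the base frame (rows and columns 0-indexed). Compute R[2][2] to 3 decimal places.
0.862

End-effector z-axis (col 2 of R) = (-0.4097,0.2974,0.8624)
R[2][2] = 0.8624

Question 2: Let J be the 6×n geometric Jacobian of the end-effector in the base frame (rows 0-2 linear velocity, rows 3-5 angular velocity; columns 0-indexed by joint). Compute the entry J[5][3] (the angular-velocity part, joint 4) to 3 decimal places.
axis z_3 = (-0.0670,0.9330,-0.3536); lever o_n−o_3 = (-1.4654,2.6204,1.8789)
cross product → J_v[:, 3] = (2.6795,0.6440,1.1917)
J_ω[:, 3] = z_3
entry J[5][3] = -0.3536

-0.354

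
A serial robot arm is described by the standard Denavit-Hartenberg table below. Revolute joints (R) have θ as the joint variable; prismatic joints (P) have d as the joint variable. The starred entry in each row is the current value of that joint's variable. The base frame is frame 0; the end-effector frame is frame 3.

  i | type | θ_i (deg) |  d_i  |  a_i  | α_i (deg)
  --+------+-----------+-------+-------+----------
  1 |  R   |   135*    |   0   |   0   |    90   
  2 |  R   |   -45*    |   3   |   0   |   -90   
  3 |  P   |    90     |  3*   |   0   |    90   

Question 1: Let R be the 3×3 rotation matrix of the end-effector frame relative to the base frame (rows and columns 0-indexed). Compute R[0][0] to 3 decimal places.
-0.707

End-effector x-axis (col 0 of R) = (-0.7071,-0.7071,-0.0000)
R[0][0] = -0.7071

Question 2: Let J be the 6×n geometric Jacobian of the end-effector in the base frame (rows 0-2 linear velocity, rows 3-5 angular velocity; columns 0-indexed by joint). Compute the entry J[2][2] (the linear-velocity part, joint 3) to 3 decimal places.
0.707

prismatic axis z_2 = (-0.5000,0.5000,0.7071)
J_v[:, 2] = z_2; J_ω[:, 2] = (0,0,0)
entry J[2][2] = 0.7071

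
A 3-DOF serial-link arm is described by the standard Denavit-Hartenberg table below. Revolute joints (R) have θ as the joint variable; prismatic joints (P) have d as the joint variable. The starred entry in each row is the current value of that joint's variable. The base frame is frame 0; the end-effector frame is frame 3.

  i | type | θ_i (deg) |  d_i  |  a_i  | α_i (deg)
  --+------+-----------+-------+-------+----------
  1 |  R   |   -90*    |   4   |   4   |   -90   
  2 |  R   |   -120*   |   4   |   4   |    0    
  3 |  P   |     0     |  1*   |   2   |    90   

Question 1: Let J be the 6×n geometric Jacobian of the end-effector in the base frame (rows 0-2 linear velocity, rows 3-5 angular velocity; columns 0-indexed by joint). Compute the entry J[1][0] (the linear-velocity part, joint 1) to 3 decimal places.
5.000

axis z_0 = ẑ; lever o_n−o_0 = (5.0000,-1.0000,9.1962)
cross product → J_v[:, 0] = (1.0000,5.0000,-0.0000)
J_ω[:, 0] = z_0
entry J[1][0] = 5.0000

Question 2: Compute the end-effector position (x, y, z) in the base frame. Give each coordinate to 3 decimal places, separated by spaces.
5.000 -1.000 9.196

after link 1: o_1 = (0.0000, -4.0000, 4.0000)
after link 2: o_2 = (4.0000, -2.0000, 7.4641)
after link 3: o_3 = (5.0000, -1.0000, 9.1962)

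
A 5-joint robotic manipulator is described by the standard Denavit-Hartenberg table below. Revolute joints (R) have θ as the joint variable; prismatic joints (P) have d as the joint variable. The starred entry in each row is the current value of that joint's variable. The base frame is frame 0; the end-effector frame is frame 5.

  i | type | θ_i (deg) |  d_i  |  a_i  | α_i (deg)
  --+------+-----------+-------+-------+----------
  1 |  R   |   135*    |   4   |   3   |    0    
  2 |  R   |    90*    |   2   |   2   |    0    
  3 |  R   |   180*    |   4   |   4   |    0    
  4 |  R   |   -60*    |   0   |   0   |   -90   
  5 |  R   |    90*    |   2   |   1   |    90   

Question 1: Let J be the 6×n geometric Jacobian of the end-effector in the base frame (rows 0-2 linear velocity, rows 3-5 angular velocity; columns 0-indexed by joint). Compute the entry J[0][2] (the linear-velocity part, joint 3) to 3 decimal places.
-4.760

axis z_2 = (0.0000,0.0000,1.0000); lever o_n−o_2 = (3.3461,4.7603,3.0000)
cross product → J_v[:, 2] = (-4.7603,3.3461,0.0000)
J_ω[:, 2] = z_2
entry J[0][2] = -4.7603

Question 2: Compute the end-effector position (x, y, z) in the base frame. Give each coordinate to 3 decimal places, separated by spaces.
-0.189 5.467 9.000

after link 1: o_1 = (-2.1213, 2.1213, 4.0000)
after link 2: o_2 = (-3.5355, 0.7071, 6.0000)
after link 3: o_3 = (-0.7071, 3.5355, 10.0000)
after link 4: o_4 = (-0.7071, 3.5355, 10.0000)
after link 5: o_5 = (-0.1895, 5.4674, 9.0000)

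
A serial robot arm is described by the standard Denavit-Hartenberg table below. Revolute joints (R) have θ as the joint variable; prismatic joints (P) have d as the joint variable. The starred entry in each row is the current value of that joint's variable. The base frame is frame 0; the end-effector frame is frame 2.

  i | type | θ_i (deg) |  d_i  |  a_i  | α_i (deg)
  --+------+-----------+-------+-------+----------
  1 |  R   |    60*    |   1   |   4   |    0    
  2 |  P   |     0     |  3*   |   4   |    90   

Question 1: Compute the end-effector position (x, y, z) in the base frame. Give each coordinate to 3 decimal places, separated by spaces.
after link 1: o_1 = (2.0000, 3.4641, 1.0000)
after link 2: o_2 = (4.0000, 6.9282, 4.0000)

4.000 6.928 4.000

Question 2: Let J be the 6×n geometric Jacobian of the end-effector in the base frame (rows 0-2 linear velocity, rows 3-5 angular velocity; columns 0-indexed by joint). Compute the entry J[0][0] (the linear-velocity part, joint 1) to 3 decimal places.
axis z_0 = ẑ; lever o_n−o_0 = (4.0000,6.9282,4.0000)
cross product → J_v[:, 0] = (-6.9282,4.0000,0.0000)
J_ω[:, 0] = z_0
entry J[0][0] = -6.9282

-6.928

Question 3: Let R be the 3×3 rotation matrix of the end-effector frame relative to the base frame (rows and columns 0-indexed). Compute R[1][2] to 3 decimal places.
-0.500

End-effector z-axis (col 2 of R) = (0.8660,-0.5000,0.0000)
R[1][2] = -0.5000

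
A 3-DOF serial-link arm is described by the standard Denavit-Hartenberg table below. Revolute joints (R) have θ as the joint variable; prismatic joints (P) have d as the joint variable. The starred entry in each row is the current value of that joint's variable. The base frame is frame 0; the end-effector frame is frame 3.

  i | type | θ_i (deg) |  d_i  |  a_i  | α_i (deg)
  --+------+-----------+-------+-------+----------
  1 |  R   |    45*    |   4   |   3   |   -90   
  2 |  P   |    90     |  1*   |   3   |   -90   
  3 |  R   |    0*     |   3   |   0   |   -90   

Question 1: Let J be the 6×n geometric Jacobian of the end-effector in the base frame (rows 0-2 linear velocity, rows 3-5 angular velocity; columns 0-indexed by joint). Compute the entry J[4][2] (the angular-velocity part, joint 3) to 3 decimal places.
axis z_2 = (-0.7071,-0.7071,-0.0000); lever o_n−o_2 = (-2.1213,-2.1213,-0.0000)
cross product → J_v[:, 2] = (0.0000,-0.0000,0.0000)
J_ω[:, 2] = z_2
entry J[4][2] = -0.7071

-0.707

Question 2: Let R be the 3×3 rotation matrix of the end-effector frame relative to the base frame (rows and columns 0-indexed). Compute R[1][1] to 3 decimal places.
0.707

End-effector y-axis (col 1 of R) = (0.7071,0.7071,0.0000)
R[1][1] = 0.7071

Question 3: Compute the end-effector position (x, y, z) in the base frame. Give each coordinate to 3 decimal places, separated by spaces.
-0.707 0.707 1.000

after link 1: o_1 = (2.1213, 2.1213, 4.0000)
after link 2: o_2 = (1.4142, 2.8284, 1.0000)
after link 3: o_3 = (-0.7071, 0.7071, 1.0000)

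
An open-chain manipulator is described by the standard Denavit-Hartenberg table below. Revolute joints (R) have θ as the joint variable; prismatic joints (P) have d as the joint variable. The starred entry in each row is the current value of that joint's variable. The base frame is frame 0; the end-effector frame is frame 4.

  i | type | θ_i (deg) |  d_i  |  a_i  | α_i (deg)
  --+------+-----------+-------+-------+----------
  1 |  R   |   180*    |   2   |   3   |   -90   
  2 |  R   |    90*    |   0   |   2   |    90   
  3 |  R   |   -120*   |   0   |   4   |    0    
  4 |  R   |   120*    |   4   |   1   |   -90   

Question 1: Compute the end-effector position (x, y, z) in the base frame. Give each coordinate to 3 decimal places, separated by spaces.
after link 1: o_1 = (-3.0000, 0.0000, 2.0000)
after link 2: o_2 = (-3.0000, 0.0000, 0.0000)
after link 3: o_3 = (-3.0000, 3.4641, 2.0000)
after link 4: o_4 = (-7.0000, 3.4641, 1.0000)

-7.000 3.464 1.000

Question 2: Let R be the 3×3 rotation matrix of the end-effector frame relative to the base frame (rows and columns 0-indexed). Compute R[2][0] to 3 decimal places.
-1.000

End-effector x-axis (col 0 of R) = (-0.0000,-0.0000,-1.0000)
R[2][0] = -1.0000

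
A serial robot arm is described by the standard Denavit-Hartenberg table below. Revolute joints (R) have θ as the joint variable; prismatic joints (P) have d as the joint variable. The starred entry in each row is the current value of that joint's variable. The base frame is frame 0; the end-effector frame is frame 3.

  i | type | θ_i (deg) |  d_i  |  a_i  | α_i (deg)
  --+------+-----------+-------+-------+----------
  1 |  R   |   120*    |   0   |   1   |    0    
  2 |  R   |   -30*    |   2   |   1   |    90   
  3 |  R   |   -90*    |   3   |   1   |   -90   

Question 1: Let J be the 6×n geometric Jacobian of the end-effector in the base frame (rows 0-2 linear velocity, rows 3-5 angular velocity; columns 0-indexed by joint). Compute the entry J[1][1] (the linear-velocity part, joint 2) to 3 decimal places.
axis z_1 = (0.0000,0.0000,1.0000); lever o_n−o_1 = (3.0000,1.0000,1.0000)
cross product → J_v[:, 1] = (-1.0000,3.0000,0.0000)
J_ω[:, 1] = z_1
entry J[1][1] = 3.0000

3.000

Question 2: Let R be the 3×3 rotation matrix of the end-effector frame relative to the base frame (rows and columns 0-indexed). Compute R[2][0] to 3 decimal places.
-1.000

End-effector x-axis (col 0 of R) = (0.0000,0.0000,-1.0000)
R[2][0] = -1.0000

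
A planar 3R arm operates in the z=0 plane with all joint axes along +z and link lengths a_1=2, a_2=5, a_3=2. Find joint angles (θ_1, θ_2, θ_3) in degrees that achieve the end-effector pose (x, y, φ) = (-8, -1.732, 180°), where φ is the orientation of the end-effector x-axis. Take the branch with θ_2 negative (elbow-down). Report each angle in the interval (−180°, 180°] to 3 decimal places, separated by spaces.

-120.000 -60.001 0.001

wrist centre = target − a_3·(cos φ, sin φ) = (-6.0000, -1.7320)
cos θ_2 = (38.9998−2²−5²)/(2·2·5) = 0.5000; θ_2 = -60.0006° (elbow-down)
β = atan2(-1.7320,-6.0000) = -163.8983°; ψ = atan2(-4.3302,4.5000) = -43.8983°
θ_1 = β − ψ = -120.0000°
θ_3 = φ − θ_1 − θ_2 = 0.0006° (wrapped to (-180°,180°])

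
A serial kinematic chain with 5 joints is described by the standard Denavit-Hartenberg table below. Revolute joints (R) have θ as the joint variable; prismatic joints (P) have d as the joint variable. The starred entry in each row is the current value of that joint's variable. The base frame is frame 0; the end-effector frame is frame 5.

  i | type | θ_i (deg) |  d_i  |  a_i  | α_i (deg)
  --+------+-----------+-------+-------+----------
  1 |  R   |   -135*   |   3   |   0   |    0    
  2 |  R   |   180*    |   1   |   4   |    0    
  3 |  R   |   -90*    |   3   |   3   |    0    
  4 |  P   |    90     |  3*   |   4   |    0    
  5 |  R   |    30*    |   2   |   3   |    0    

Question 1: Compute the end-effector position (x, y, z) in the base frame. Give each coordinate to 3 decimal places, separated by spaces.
8.555 6.433 12.000

after link 1: o_1 = (0.0000, 0.0000, 3.0000)
after link 2: o_2 = (2.8284, 2.8284, 4.0000)
after link 3: o_3 = (4.9497, 0.7071, 7.0000)
after link 4: o_4 = (7.7782, 3.5355, 10.0000)
after link 5: o_5 = (8.5546, 6.4333, 12.0000)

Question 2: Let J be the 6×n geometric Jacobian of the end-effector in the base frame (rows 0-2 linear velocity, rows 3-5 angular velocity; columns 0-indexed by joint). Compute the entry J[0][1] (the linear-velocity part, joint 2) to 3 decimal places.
axis z_1 = (0.0000,0.0000,1.0000); lever o_n−o_1 = (8.5546,6.4333,9.0000)
cross product → J_v[:, 1] = (-6.4333,8.5546,0.0000)
J_ω[:, 1] = z_1
entry J[0][1] = -6.4333

-6.433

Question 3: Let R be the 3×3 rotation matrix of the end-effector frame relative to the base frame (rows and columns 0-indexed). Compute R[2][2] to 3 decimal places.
End-effector z-axis (col 2 of R) = (0.0000,0.0000,1.0000)
R[2][2] = 1.0000

1.000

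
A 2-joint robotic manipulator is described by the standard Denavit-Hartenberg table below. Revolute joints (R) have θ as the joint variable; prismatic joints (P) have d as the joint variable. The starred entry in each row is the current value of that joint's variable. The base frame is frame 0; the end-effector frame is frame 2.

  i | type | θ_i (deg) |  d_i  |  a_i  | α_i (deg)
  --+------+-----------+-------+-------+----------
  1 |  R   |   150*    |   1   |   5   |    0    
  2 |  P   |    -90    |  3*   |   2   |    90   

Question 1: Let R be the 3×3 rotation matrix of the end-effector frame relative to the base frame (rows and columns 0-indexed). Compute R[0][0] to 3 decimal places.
0.500

End-effector x-axis (col 0 of R) = (0.5000,0.8660,0.0000)
R[0][0] = 0.5000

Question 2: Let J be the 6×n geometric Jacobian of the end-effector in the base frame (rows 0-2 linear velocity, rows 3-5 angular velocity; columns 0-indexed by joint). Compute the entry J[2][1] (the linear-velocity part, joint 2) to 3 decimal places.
prismatic axis z_1 = (0.0000,0.0000,1.0000)
J_v[:, 1] = z_1; J_ω[:, 1] = (0,0,0)
entry J[2][1] = 1.0000

1.000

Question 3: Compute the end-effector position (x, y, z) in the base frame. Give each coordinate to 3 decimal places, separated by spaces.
after link 1: o_1 = (-4.3301, 2.5000, 1.0000)
after link 2: o_2 = (-3.3301, 4.2321, 4.0000)

-3.330 4.232 4.000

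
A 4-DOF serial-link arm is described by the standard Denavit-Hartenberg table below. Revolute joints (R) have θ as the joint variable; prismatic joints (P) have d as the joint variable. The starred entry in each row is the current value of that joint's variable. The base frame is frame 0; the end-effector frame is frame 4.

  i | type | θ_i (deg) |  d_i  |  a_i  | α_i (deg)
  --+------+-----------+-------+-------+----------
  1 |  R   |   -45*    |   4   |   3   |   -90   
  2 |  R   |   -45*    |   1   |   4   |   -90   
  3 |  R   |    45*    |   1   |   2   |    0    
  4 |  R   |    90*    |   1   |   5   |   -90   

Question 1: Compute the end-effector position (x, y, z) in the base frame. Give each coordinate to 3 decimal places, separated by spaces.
1.268 -6.854 3.914

after link 1: o_1 = (2.1213, -2.1213, 4.0000)
after link 2: o_2 = (4.8284, -3.4142, 6.8284)
after link 3: o_3 = (5.0355, -5.6213, 7.1213)
after link 4: o_4 = (1.2678, -6.8536, 3.9142)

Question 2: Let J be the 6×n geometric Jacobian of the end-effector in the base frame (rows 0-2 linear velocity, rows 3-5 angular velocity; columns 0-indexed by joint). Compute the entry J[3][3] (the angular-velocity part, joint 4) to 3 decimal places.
0.500

axis z_3 = (0.5000,-0.5000,-0.7071); lever o_n−o_3 = (-3.7678,-1.2322,-3.2071)
cross product → J_v[:, 3] = (0.7322,4.2678,-2.5000)
J_ω[:, 3] = z_3
entry J[3][3] = 0.5000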